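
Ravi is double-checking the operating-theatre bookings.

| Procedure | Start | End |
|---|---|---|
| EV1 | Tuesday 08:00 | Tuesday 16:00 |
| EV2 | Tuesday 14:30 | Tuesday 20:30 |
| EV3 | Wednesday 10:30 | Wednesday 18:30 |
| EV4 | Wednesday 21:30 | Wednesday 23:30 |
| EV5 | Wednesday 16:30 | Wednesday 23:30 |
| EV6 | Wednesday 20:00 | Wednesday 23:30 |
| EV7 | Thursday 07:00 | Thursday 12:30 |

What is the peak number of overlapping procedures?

Sweep the timeline, counting +1 at each start and −1 at each end (ends before starts at a tie):
Tuesday 08:00 start EV1 → 1
Tuesday 14:30 start EV2 → 2
Tuesday 16:00 end EV1 → 1
Tuesday 20:30 end EV2 → 0
Wednesday 10:30 start EV3 → 1
Wednesday 16:30 start EV5 → 2
Wednesday 18:30 end EV3 → 1
Wednesday 20:00 start EV6 → 2
Wednesday 21:30 start EV4 → 3
Wednesday 23:30 end EV4 → 2
Wednesday 23:30 end EV5 → 1
Wednesday 23:30 end EV6 → 0
Thursday 07:00 start EV7 → 1
Thursday 12:30 end EV7 → 0
Peak is 3, at Wednesday 21:30 (EV4, EV5, EV6).

3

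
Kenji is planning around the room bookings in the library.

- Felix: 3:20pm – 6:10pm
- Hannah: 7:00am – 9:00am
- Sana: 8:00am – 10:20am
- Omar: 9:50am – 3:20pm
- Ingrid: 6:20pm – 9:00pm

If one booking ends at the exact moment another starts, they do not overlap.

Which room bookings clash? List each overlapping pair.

Sorted by start: Hannah, Sana, Omar, Felix, Ingrid.
Sana starts before Hannah ends → Hannah and Sana overlap.
Omar starts after Hannah ends; Hannah is clear from here.
Omar starts before Sana ends → Sana and Omar overlap.
Felix starts after Sana ends; Sana is clear from here.
Felix starts exactly when Omar ends (back-to-back, no overlap); Omar is clear from here.
Ingrid starts after Felix ends.

Hannah & Sana, Omar & Sana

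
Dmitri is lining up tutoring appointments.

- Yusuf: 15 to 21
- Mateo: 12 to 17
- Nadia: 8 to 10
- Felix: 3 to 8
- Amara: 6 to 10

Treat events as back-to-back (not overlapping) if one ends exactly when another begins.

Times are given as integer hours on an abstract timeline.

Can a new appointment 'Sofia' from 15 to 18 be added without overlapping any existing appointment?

Felix: ends 8 at or before Sofia starts 15 → clear.
Amara: ends 10 at or before Sofia starts 15 → clear.
Nadia: ends 10 at or before Sofia starts 15 → clear.
Mateo: starts 12 before Sofia ends 18, and ends 17 after Sofia starts 15 → overlap.
Yusuf: starts 15 before Sofia ends 18, and ends 21 after Sofia starts 15 → overlap.
Sofia overlaps Mateo, Yusuf.

No — it overlaps Mateo, Yusuf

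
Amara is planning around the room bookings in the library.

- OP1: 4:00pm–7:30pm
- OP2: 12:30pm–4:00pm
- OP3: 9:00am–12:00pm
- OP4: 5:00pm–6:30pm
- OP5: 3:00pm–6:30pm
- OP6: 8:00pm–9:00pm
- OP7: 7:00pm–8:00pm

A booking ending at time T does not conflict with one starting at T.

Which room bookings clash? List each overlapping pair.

OP1 & OP4, OP1 & OP5, OP1 & OP7, OP2 & OP5, OP4 & OP5

Sorted by start: OP3, OP2, OP5, OP1, OP4, OP7, OP6.
OP2 starts after OP3 ends — done with OP3.
OP5 starts before OP2 ends → OP2 and OP5 overlap.
OP1 starts exactly when OP2 ends (back-to-back, no overlap) — done with OP2.
OP1 starts before OP5 ends → OP5 and OP1 overlap.
OP4 starts before OP5 ends → OP5 and OP4 overlap.
OP7 starts after OP5 ends — done with OP5.
OP4 starts before OP1 ends → OP1 and OP4 overlap.
OP7 starts before OP1 ends → OP1 and OP7 overlap.
OP6 starts after OP1 ends.
OP7 starts after OP4 ends — done with OP4.
OP6 starts exactly when OP7 ends (back-to-back, no overlap).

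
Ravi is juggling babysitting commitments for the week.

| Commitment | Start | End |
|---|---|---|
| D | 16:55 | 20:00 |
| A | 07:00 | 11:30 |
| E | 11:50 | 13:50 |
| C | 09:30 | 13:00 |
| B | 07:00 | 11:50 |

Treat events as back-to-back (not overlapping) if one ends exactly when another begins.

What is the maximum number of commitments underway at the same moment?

Sort all start/end points and keep a running count:
07:00 start A → 1
07:00 start B → 2
09:30 start C → 3
11:30 end A → 2
11:50 end B → 1
11:50 start E → 2
13:00 end C → 1
13:50 end E → 0
16:55 start D → 1
20:00 end D → 0
Peak is 3, at 09:30 (A, B, C).

3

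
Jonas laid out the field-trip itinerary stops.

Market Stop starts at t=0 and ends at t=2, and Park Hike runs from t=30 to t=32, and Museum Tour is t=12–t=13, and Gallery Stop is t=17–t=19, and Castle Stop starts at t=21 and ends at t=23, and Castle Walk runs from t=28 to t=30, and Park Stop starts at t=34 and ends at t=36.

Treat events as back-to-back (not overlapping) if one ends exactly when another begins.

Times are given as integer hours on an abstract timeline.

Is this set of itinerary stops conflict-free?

Yes

Two intervals overlap when each starts before the other ends.
Sorted by start: Market Stop, Museum Tour, Gallery Stop, Castle Stop, Castle Walk, Park Hike, Park Stop.
Museum Tour starts after Market Stop ends — done with Market Stop.
Gallery Stop starts after Museum Tour ends — done with Museum Tour.
Castle Stop starts after Gallery Stop ends — done with Gallery Stop.
Castle Walk starts after Castle Stop ends — done with Castle Stop.
Park Hike starts exactly when Castle Walk ends (back-to-back, no overlap) — done with Castle Walk.
Park Stop starts after Park Hike ends.
Every pair is clear; the schedule has no overlaps.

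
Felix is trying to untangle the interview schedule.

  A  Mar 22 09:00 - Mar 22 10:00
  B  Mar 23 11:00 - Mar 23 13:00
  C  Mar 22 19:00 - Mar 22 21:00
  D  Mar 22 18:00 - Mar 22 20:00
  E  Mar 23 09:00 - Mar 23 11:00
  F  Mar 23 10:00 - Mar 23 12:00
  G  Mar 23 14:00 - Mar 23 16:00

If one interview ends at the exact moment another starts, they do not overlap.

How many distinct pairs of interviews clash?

3

Check each pair: they overlap iff neither finishes before the other starts.
Sorted by start: A, D, C, E, F, B, G.
D starts after A ends, so A has no further overlaps.
C starts before D ends → D and C overlap.
E starts after D ends, so D has no further overlaps.
E starts after C ends, so C has no further overlaps.
F starts before E ends → E and F overlap.
B starts exactly when E ends (back-to-back, no overlap), so E has no further overlaps.
B starts before F ends → F and B overlap.
G starts after F ends.
G starts after B ends.
Overlapping pairs: B & F, C & D, E & F — 3 in total.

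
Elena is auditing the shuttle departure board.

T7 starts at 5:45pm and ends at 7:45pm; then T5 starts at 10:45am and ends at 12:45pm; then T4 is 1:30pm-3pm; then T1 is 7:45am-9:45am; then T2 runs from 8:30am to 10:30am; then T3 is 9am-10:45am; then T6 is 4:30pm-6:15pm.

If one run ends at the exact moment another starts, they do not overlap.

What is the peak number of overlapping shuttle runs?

3

Walk through starts and ends in time order (an end at T is processed before a start at T):
7:45am start T1 → 1
8:30am start T2 → 2
9am start T3 → 3
9:45am end T1 → 2
10:30am end T2 → 1
10:45am end T3 → 0
10:45am start T5 → 1
12:45pm end T5 → 0
1:30pm start T4 → 1
3pm end T4 → 0
4:30pm start T6 → 1
5:45pm start T7 → 2
6:15pm end T6 → 1
7:45pm end T7 → 0
Peak is 3, at 9am (T1, T2, T3).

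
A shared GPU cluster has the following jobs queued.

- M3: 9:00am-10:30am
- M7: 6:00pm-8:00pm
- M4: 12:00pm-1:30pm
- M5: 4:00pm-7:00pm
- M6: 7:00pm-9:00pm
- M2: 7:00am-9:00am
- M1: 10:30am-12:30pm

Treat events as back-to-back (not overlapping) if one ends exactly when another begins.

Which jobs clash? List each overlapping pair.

M1 & M4, M5 & M7, M6 & M7

Sorted by start: M2, M3, M1, M4, M5, M7, M6.
M3 starts exactly when M2 ends (back-to-back, no overlap), so nothing later overlaps M2 either.
M1 starts exactly when M3 ends (back-to-back, no overlap), so nothing later overlaps M3 either.
M4 starts before M1 ends → M1 and M4 overlap.
M5 starts after M1 ends, so nothing later overlaps M1 either.
M5 starts after M4 ends, so nothing later overlaps M4 either.
M7 starts before M5 ends → M5 and M7 overlap.
M6 starts exactly when M5 ends (back-to-back, no overlap).
M6 starts before M7 ends → M7 and M6 overlap.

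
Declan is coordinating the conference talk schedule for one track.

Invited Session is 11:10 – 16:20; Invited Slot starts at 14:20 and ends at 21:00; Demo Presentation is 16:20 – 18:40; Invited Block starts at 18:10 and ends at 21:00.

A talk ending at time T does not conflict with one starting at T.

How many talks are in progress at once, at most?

Walk through starts and ends in time order (an end at T is processed before a start at T):
11:10 start Invited Session → 1
14:20 start Invited Slot → 2
16:20 end Invited Session → 1
16:20 start Demo Presentation → 2
18:10 start Invited Block → 3
18:40 end Demo Presentation → 2
21:00 end Invited Block → 1
21:00 end Invited Slot → 0
Peak is 3, at 18:10 (Demo Presentation, Invited Block, Invited Slot).

3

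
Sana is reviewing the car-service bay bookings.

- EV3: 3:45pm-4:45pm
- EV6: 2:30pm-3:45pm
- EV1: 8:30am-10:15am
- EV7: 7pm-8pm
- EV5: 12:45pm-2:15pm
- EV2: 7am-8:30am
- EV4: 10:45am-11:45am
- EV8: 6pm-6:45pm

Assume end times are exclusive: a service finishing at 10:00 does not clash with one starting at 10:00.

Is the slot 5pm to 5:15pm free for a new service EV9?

Yes — the slot is free

EV2: ends 8:30am at or before EV9 starts 5pm → clear.
EV1: ends 10:15am at or before EV9 starts 5pm → clear.
EV4: ends 11:45am at or before EV9 starts 5pm → clear.
EV5: ends 2:15pm at or before EV9 starts 5pm → clear.
EV6: ends 3:45pm at or before EV9 starts 5pm → clear.
EV3: ends 4:45pm at or before EV9 starts 5pm → clear.
EV8: starts 6pm at or after EV9 ends 5:15pm → clear.
EV7: starts 7pm at or after EV9 ends 5:15pm → clear.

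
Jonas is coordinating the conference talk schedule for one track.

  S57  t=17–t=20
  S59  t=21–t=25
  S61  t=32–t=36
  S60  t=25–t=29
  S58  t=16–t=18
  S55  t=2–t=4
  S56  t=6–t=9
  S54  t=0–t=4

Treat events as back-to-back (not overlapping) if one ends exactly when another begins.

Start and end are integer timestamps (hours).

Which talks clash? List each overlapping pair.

S54 & S55, S57 & S58

Sorted by start: S54, S55, S56, S58, S57, S59, S60, S61.
S55 starts before S54 ends → S54 and S55 overlap.
S56 starts after S54 ends; S54 is clear from here.
S56 starts after S55 ends; S55 is clear from here.
S58 starts after S56 ends; S56 is clear from here.
S57 starts before S58 ends → S58 and S57 overlap.
S59 starts after S58 ends; S58 is clear from here.
S59 starts after S57 ends; S57 is clear from here.
S60 starts exactly when S59 ends (back-to-back, no overlap); S59 is clear from here.
S61 starts after S60 ends.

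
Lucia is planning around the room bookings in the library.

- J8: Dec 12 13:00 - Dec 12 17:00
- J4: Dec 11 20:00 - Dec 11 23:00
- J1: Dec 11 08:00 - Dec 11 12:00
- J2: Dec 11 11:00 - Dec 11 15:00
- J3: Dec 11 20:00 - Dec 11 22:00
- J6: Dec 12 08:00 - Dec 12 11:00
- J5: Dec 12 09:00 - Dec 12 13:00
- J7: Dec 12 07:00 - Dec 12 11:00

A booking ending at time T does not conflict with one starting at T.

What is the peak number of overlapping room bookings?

3

Sweep the timeline, counting +1 at each start and −1 at each end (ends before starts at a tie):
Dec 11 08:00 start J1 → 1
Dec 11 11:00 start J2 → 2
Dec 11 12:00 end J1 → 1
Dec 11 15:00 end J2 → 0
Dec 11 20:00 start J3 → 1
Dec 11 20:00 start J4 → 2
Dec 11 22:00 end J3 → 1
Dec 11 23:00 end J4 → 0
Dec 12 07:00 start J7 → 1
Dec 12 08:00 start J6 → 2
Dec 12 09:00 start J5 → 3
Dec 12 11:00 end J6 → 2
Dec 12 11:00 end J7 → 1
Dec 12 13:00 end J5 → 0
Dec 12 13:00 start J8 → 1
Dec 12 17:00 end J8 → 0
Peak is 3, at Dec 12 09:00 (J5, J6, J7).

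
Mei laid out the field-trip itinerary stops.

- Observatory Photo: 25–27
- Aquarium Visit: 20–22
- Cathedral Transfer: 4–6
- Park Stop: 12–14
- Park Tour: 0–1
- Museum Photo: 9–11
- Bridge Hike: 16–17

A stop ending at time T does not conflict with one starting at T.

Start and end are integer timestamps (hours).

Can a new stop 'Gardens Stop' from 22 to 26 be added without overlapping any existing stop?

No — it overlaps Observatory Photo

Park Tour: ends 1 at or before Gardens Stop starts 22 → clear.
Cathedral Transfer: ends 6 at or before Gardens Stop starts 22 → clear.
Museum Photo: ends 11 at or before Gardens Stop starts 22 → clear.
Park Stop: ends 14 at or before Gardens Stop starts 22 → clear.
Bridge Hike: ends 17 at or before Gardens Stop starts 22 → clear.
Aquarium Visit: ends 22 at or before Gardens Stop starts 22 → clear.
Observatory Photo: starts 25 before Gardens Stop ends 26, and ends 27 after Gardens Stop starts 22 → overlap.
Gardens Stop overlaps Observatory Photo.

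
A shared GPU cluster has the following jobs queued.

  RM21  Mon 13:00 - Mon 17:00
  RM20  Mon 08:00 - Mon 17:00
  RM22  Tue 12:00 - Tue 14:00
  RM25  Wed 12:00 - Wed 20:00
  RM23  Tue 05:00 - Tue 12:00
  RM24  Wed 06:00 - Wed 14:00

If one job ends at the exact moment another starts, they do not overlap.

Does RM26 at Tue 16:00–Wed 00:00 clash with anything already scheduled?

No — it doesn't clash with anything

RM20: ends Mon 17:00 at or before RM26 starts Tue 16:00 → clear.
RM21: ends Mon 17:00 at or before RM26 starts Tue 16:00 → clear.
RM23: ends Tue 12:00 at or before RM26 starts Tue 16:00 → clear.
RM22: ends Tue 14:00 at or before RM26 starts Tue 16:00 → clear.
RM24: starts Wed 06:00 at or after RM26 ends Wed 00:00 → clear.
RM25: starts Wed 12:00 at or after RM26 ends Wed 00:00 → clear.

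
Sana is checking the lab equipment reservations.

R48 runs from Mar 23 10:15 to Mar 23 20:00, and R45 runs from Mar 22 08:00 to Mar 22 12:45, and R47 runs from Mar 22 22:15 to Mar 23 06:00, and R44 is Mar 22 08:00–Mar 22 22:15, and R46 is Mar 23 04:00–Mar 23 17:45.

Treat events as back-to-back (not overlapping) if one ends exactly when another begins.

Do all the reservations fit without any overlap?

No

Sorted by start: R44, R45, R47, R46, R48.
R45 starts before R44 ends → R44 and R45 overlap.
That's a conflict, so the schedule is not conflict-free.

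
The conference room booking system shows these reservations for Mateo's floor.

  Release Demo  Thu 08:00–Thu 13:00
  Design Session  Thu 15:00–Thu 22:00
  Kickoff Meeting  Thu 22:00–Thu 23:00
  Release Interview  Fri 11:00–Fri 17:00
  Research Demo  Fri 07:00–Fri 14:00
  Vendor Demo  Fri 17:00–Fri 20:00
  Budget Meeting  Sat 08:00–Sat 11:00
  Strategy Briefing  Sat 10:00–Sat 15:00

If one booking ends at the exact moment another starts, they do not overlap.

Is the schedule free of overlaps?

No

Check each pair: they overlap iff neither finishes before the other starts.
Sorted by start: Release Demo, Design Session, Kickoff Meeting, Research Demo, Release Interview, Vendor Demo, Budget Meeting, Strategy Briefing.
Design Session starts after Release Demo ends; Release Demo is clear from here.
Kickoff Meeting starts exactly when Design Session ends (back-to-back, no overlap); Design Session is clear from here.
Research Demo starts after Kickoff Meeting ends; Kickoff Meeting is clear from here.
Release Interview starts before Research Demo ends → Research Demo and Release Interview overlap.
That's a conflict, so the schedule is not conflict-free.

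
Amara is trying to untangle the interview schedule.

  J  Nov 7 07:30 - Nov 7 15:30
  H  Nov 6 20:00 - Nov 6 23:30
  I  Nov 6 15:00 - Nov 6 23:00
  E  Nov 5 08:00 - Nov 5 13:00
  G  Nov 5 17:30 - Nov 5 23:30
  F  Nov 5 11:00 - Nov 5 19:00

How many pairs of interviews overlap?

Sorted by start: E, F, G, I, H, J.
F starts before E ends → E and F overlap.
G starts after E ends, so E has no further overlaps.
G starts before F ends → F and G overlap.
I starts after F ends, so F has no further overlaps.
I starts after G ends, so G has no further overlaps.
H starts before I ends → I and H overlap.
J starts after I ends.
J starts after H ends.
Overlapping pairs: E & F, F & G, H & I — 3 in total.

3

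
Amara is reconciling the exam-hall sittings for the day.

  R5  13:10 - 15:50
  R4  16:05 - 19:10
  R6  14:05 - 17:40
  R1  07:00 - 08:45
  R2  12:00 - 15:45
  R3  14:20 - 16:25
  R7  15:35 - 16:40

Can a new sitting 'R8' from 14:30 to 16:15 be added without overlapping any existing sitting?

No — it overlaps R2, R3, R4, R5, R6, R7

R1: ends 08:45 at or before R8 starts 14:30 → clear.
R2: starts 12:00 before R8 ends 16:15, and ends 15:45 after R8 starts 14:30 → overlap.
R5: starts 13:10 before R8 ends 16:15, and ends 15:50 after R8 starts 14:30 → overlap.
R6: starts 14:05 before R8 ends 16:15, and ends 17:40 after R8 starts 14:30 → overlap.
R3: starts 14:20 before R8 ends 16:15, and ends 16:25 after R8 starts 14:30 → overlap.
R7: starts 15:35 before R8 ends 16:15, and ends 16:40 after R8 starts 14:30 → overlap.
R4: starts 16:05 before R8 ends 16:15, and ends 19:10 after R8 starts 14:30 → overlap.
R8 overlaps R2, R3, R4, R5, R6, R7.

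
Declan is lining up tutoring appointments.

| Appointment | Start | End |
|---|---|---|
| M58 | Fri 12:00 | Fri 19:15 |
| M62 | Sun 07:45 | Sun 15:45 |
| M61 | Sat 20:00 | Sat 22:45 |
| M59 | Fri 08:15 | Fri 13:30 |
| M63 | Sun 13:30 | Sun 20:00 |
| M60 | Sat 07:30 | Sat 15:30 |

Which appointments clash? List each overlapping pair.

M58 & M59, M62 & M63

Sorted by start: M59, M58, M60, M61, M62, M63.
M58 starts before M59 ends → M59 and M58 overlap.
M60 starts after M59 ends — done with M59.
M60 starts after M58 ends — done with M58.
M61 starts after M60 ends — done with M60.
M62 starts after M61 ends — done with M61.
M63 starts before M62 ends → M62 and M63 overlap.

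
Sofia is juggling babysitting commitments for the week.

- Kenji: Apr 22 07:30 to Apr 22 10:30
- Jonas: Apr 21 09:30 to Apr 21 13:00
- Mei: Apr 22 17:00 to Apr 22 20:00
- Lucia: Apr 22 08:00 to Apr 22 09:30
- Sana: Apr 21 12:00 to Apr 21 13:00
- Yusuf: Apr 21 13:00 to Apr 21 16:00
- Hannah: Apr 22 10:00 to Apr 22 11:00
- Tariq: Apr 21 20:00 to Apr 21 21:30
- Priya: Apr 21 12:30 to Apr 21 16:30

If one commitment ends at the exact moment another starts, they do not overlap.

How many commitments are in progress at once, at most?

Sweep the timeline, counting +1 at each start and −1 at each end (ends before starts at a tie):
Apr 21 09:30 start Jonas → 1
Apr 21 12:00 start Sana → 2
Apr 21 12:30 start Priya → 3
Apr 21 13:00 end Jonas → 2
Apr 21 13:00 end Sana → 1
Apr 21 13:00 start Yusuf → 2
Apr 21 16:00 end Yusuf → 1
Apr 21 16:30 end Priya → 0
Apr 21 20:00 start Tariq → 1
Apr 21 21:30 end Tariq → 0
Apr 22 07:30 start Kenji → 1
Apr 22 08:00 start Lucia → 2
Apr 22 09:30 end Lucia → 1
Apr 22 10:00 start Hannah → 2
Apr 22 10:30 end Kenji → 1
Apr 22 11:00 end Hannah → 0
Apr 22 17:00 start Mei → 1
Apr 22 20:00 end Mei → 0
Peak is 3, at Apr 21 12:30 (Jonas, Priya, Sana).

3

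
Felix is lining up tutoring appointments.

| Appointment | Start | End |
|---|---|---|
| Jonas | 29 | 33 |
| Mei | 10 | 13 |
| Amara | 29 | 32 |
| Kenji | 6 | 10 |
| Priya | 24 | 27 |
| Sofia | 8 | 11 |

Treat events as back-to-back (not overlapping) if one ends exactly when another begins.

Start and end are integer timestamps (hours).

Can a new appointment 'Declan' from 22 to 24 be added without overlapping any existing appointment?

Kenji: ends 10 at or before Declan starts 22 → clear.
Sofia: ends 11 at or before Declan starts 22 → clear.
Mei: ends 13 at or before Declan starts 22 → clear.
Priya: starts 24 at or after Declan ends 24 → clear.
Amara: starts 29 at or after Declan ends 24 → clear.
Jonas: starts 29 at or after Declan ends 24 → clear.

Yes — the slot is free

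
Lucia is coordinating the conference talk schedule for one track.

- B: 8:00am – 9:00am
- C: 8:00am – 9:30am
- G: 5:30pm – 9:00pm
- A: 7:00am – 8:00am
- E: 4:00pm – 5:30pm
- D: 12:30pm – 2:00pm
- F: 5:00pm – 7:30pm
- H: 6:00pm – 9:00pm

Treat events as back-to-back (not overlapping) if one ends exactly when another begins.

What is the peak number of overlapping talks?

Walk through starts and ends in time order (an end at T is processed before a start at T):
7:00am start A → 1
8:00am end A → 0
8:00am start B → 1
8:00am start C → 2
9:00am end B → 1
9:30am end C → 0
12:30pm start D → 1
2:00pm end D → 0
4:00pm start E → 1
5:00pm start F → 2
5:30pm end E → 1
5:30pm start G → 2
6:00pm start H → 3
7:30pm end F → 2
9:00pm end G → 1
9:00pm end H → 0
Peak is 3, at 6:00pm (F, G, H).

3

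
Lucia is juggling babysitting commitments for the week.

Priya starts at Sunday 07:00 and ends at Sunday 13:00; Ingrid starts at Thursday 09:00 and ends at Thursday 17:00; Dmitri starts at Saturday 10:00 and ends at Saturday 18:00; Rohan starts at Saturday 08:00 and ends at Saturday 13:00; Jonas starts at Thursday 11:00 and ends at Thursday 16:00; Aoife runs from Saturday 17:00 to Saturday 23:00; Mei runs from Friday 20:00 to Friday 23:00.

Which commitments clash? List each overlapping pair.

Aoife & Dmitri, Dmitri & Rohan, Ingrid & Jonas

Check each pair: they overlap iff neither finishes before the other starts.
Sorted by start: Ingrid, Jonas, Mei, Rohan, Dmitri, Aoife, Priya.
Jonas starts before Ingrid ends → Ingrid and Jonas overlap.
Mei starts after Ingrid ends, so Ingrid has no further overlaps.
Mei starts after Jonas ends, so Jonas has no further overlaps.
Rohan starts after Mei ends, so Mei has no further overlaps.
Dmitri starts before Rohan ends → Rohan and Dmitri overlap.
Aoife starts after Rohan ends, so Rohan has no further overlaps.
Aoife starts before Dmitri ends → Dmitri and Aoife overlap.
Priya starts after Dmitri ends.
Priya starts after Aoife ends.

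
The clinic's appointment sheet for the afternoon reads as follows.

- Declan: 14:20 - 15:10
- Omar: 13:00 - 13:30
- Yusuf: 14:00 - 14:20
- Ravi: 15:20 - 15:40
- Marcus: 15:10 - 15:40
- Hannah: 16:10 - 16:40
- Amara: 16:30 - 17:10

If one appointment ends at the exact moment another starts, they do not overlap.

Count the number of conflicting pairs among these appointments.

Two intervals overlap when each starts before the other ends.
Sorted by start: Omar, Yusuf, Declan, Marcus, Ravi, Hannah, Amara.
Yusuf starts after Omar ends, so nothing later overlaps Omar either.
Declan starts exactly when Yusuf ends (back-to-back, no overlap), so nothing later overlaps Yusuf either.
Marcus starts exactly when Declan ends (back-to-back, no overlap), so nothing later overlaps Declan either.
Ravi starts before Marcus ends → Marcus and Ravi overlap.
Hannah starts after Marcus ends, so nothing later overlaps Marcus either.
Hannah starts after Ravi ends, so nothing later overlaps Ravi either.
Amara starts before Hannah ends → Hannah and Amara overlap.
Overlapping pairs: Amara & Hannah, Marcus & Ravi — 2 in total.

2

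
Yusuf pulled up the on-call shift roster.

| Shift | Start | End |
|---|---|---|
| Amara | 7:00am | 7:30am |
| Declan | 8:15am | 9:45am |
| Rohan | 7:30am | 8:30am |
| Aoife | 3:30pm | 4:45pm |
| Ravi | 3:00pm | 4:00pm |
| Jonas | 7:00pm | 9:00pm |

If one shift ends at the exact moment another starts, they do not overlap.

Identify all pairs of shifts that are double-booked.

Sorted by start: Amara, Rohan, Declan, Ravi, Aoife, Jonas.
Rohan starts exactly when Amara ends (back-to-back, no overlap), so nothing later overlaps Amara either.
Declan starts before Rohan ends → Rohan and Declan overlap.
Ravi starts after Rohan ends, so nothing later overlaps Rohan either.
Ravi starts after Declan ends, so nothing later overlaps Declan either.
Aoife starts before Ravi ends → Ravi and Aoife overlap.
Jonas starts after Ravi ends.
Jonas starts after Aoife ends.

Aoife & Ravi, Declan & Rohan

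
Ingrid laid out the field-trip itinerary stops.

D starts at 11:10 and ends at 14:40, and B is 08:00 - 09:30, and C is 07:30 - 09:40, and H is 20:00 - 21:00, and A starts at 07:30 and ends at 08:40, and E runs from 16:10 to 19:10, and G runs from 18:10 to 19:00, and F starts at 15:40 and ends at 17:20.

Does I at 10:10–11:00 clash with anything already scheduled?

A: ends 08:40 at or before I starts 10:10 → clear.
C: ends 09:40 at or before I starts 10:10 → clear.
B: ends 09:30 at or before I starts 10:10 → clear.
D: starts 11:10 at or after I ends 11:00 → clear.
F: starts 15:40 at or after I ends 11:00 → clear.
E: starts 16:10 at or after I ends 11:00 → clear.
G: starts 18:10 at or after I ends 11:00 → clear.
H: starts 20:00 at or after I ends 11:00 → clear.

No — it doesn't clash with anything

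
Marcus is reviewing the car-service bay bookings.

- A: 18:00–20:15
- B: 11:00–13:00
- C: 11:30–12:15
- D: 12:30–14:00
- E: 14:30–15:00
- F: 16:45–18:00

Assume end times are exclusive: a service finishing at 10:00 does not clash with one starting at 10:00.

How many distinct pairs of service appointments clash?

Sorted by start: B, C, D, E, F, A.
C starts before B ends → B and C overlap.
D starts before B ends → B and D overlap.
E starts after B ends, so B has no further overlaps.
D starts after C ends, so C has no further overlaps.
E starts after D ends, so D has no further overlaps.
F starts after E ends, so E has no further overlaps.
A starts exactly when F ends (back-to-back, no overlap).
Overlapping pairs: B & C, B & D — 2 in total.

2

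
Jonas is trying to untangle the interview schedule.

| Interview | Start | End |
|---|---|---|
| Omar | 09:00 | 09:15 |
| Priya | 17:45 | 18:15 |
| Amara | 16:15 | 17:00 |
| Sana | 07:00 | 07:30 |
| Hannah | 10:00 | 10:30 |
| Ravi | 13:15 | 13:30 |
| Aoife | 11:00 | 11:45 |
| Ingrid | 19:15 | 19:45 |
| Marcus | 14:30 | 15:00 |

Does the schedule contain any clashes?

Check each pair: they overlap iff neither finishes before the other starts.
Sorted by start: Sana, Omar, Hannah, Aoife, Ravi, Marcus, Amara, Priya, Ingrid.
Omar starts after Sana ends, so nothing later overlaps Sana either.
Hannah starts after Omar ends, so nothing later overlaps Omar either.
Aoife starts after Hannah ends, so nothing later overlaps Hannah either.
Ravi starts after Aoife ends, so nothing later overlaps Aoife either.
Marcus starts after Ravi ends, so nothing later overlaps Ravi either.
Amara starts after Marcus ends, so nothing later overlaps Marcus either.
Priya starts after Amara ends, so nothing later overlaps Amara either.
Ingrid starts after Priya ends.
Every pair is clear; the schedule has no overlaps.

No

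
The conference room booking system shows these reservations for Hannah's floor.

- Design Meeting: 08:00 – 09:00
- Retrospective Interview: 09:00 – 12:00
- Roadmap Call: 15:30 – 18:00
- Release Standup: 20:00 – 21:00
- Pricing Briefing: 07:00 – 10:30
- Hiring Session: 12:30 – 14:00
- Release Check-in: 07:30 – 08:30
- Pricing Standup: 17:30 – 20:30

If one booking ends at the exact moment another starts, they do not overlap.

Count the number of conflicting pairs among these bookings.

6

Check each pair: they overlap iff neither finishes before the other starts.
Sorted by start: Pricing Briefing, Release Check-in, Design Meeting, Retrospective Interview, Hiring Session, Roadmap Call, Pricing Standup, Release Standup.
Release Check-in starts before Pricing Briefing ends → Pricing Briefing and Release Check-in overlap.
Design Meeting starts before Pricing Briefing ends → Pricing Briefing and Design Meeting overlap.
Retrospective Interview starts before Pricing Briefing ends → Pricing Briefing and Retrospective Interview overlap.
Hiring Session starts after Pricing Briefing ends, so Pricing Briefing has no further overlaps.
Design Meeting starts before Release Check-in ends → Release Check-in and Design Meeting overlap.
Retrospective Interview starts after Release Check-in ends, so Release Check-in has no further overlaps.
Retrospective Interview starts exactly when Design Meeting ends (back-to-back, no overlap), so Design Meeting has no further overlaps.
Hiring Session starts after Retrospective Interview ends, so Retrospective Interview has no further overlaps.
Roadmap Call starts after Hiring Session ends, so Hiring Session has no further overlaps.
Pricing Standup starts before Roadmap Call ends → Roadmap Call and Pricing Standup overlap.
Release Standup starts after Roadmap Call ends.
Release Standup starts before Pricing Standup ends → Pricing Standup and Release Standup overlap.
Overlapping pairs: Design Meeting & Pricing Briefing, Design Meeting & Release Check-in, Pricing Briefing & Release Check-in, Pricing Briefing & Retrospective Interview, Pricing Standup & Release Standup, Pricing Standup & Roadmap Call — 6 in total.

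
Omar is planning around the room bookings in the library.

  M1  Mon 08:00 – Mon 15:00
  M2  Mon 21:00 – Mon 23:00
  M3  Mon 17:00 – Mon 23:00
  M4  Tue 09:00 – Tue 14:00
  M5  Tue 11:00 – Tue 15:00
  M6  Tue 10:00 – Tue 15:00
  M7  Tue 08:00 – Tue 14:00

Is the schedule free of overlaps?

No

Sorted by start: M1, M3, M2, M7, M4, M6, M5.
M3 starts after M1 ends — done with M1.
M2 starts before M3 ends → M3 and M2 overlap.
That's a conflict, so the schedule is not conflict-free.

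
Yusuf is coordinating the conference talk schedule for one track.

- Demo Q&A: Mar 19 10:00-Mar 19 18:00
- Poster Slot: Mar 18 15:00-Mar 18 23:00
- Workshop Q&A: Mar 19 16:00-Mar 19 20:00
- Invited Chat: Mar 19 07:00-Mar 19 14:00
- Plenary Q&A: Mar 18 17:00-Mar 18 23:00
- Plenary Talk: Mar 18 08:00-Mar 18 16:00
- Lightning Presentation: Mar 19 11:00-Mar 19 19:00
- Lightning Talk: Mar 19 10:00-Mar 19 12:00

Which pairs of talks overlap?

Demo Q&A & Invited Chat, Demo Q&A & Lightning Presentation, Demo Q&A & Lightning Talk, Demo Q&A & Workshop Q&A, Invited Chat & Lightning Presentation, Invited Chat & Lightning Talk, Lightning Presentation & Lightning Talk, Lightning Presentation & Workshop Q&A, Plenary Q&A & Poster Slot, Plenary Talk & Poster Slot

Check each pair: they overlap iff neither finishes before the other starts.
Sorted by start: Plenary Talk, Poster Slot, Plenary Q&A, Invited Chat, Demo Q&A, Lightning Talk, Lightning Presentation, Workshop Q&A.
Poster Slot starts before Plenary Talk ends → Plenary Talk and Poster Slot overlap.
Plenary Q&A starts after Plenary Talk ends, so Plenary Talk has no further overlaps.
Plenary Q&A starts before Poster Slot ends → Poster Slot and Plenary Q&A overlap.
Invited Chat starts after Poster Slot ends, so Poster Slot has no further overlaps.
Invited Chat starts after Plenary Q&A ends, so Plenary Q&A has no further overlaps.
Demo Q&A starts before Invited Chat ends → Invited Chat and Demo Q&A overlap.
Lightning Talk starts before Invited Chat ends → Invited Chat and Lightning Talk overlap.
Lightning Presentation starts before Invited Chat ends → Invited Chat and Lightning Presentation overlap.
Workshop Q&A starts after Invited Chat ends.
Lightning Talk starts before Demo Q&A ends → Demo Q&A and Lightning Talk overlap.
Lightning Presentation starts before Demo Q&A ends → Demo Q&A and Lightning Presentation overlap.
Workshop Q&A starts before Demo Q&A ends → Demo Q&A and Workshop Q&A overlap.
Lightning Presentation starts before Lightning Talk ends → Lightning Talk and Lightning Presentation overlap.
Workshop Q&A starts after Lightning Talk ends.
Workshop Q&A starts before Lightning Presentation ends → Lightning Presentation and Workshop Q&A overlap.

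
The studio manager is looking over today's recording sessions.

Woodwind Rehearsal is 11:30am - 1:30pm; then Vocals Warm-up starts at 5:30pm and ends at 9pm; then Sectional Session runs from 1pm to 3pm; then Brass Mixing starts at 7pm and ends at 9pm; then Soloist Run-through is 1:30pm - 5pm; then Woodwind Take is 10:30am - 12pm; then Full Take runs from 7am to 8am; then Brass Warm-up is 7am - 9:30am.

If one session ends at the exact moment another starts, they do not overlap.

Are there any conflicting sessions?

Yes

Sorted by start: Full Take, Brass Warm-up, Woodwind Take, Woodwind Rehearsal, Sectional Session, Soloist Run-through, Vocals Warm-up, Brass Mixing.
Brass Warm-up starts before Full Take ends → Full Take and Brass Warm-up overlap.
That's a conflict, so the schedule is not conflict-free.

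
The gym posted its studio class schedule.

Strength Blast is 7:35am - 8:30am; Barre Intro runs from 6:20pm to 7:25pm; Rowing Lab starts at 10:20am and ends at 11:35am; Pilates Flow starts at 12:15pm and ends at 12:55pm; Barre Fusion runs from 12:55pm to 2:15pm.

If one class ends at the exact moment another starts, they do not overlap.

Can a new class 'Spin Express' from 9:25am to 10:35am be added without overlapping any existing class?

Strength Blast: ends 8:30am at or before Spin Express starts 9:25am → clear.
Rowing Lab: starts 10:20am before Spin Express ends 10:35am, and ends 11:35am after Spin Express starts 9:25am → overlap.
Pilates Flow: starts 12:15pm at or after Spin Express ends 10:35am → clear.
Barre Fusion: starts 12:55pm at or after Spin Express ends 10:35am → clear.
Barre Intro: starts 6:20pm at or after Spin Express ends 10:35am → clear.
Spin Express overlaps Rowing Lab.

No — it overlaps Rowing Lab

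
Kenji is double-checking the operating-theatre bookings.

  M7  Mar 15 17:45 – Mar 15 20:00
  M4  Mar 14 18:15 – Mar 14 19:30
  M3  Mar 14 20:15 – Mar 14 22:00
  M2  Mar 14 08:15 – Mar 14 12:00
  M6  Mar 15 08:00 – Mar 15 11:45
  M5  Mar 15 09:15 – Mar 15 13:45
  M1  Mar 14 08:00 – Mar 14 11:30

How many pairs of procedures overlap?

Sorted by start: M1, M2, M4, M3, M6, M5, M7.
M2 starts before M1 ends → M1 and M2 overlap.
M4 starts after M1 ends; M1 is clear from here.
M4 starts after M2 ends; M2 is clear from here.
M3 starts after M4 ends; M4 is clear from here.
M6 starts after M3 ends; M3 is clear from here.
M5 starts before M6 ends → M6 and M5 overlap.
M7 starts after M6 ends.
M7 starts after M5 ends.
Overlapping pairs: M1 & M2, M5 & M6 — 2 in total.

2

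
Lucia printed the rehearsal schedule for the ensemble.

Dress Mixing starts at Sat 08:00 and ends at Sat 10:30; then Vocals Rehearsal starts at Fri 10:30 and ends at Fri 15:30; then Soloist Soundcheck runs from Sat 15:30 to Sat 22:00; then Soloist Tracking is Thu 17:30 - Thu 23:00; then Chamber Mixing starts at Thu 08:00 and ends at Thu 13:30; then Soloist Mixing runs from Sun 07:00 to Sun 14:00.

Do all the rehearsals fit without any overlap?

Yes

Sorted by start: Chamber Mixing, Soloist Tracking, Vocals Rehearsal, Dress Mixing, Soloist Soundcheck, Soloist Mixing.
Soloist Tracking starts after Chamber Mixing ends, so nothing later overlaps Chamber Mixing either.
Vocals Rehearsal starts after Soloist Tracking ends, so nothing later overlaps Soloist Tracking either.
Dress Mixing starts after Vocals Rehearsal ends, so nothing later overlaps Vocals Rehearsal either.
Soloist Soundcheck starts after Dress Mixing ends, so nothing later overlaps Dress Mixing either.
Soloist Mixing starts after Soloist Soundcheck ends.
Every pair is clear; the schedule has no overlaps.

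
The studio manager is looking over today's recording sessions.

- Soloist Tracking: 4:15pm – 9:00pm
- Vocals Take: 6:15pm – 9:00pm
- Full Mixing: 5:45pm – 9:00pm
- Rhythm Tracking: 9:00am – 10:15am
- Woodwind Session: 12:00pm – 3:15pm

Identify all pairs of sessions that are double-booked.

Two intervals overlap when each starts before the other ends.
Sorted by start: Rhythm Tracking, Woodwind Session, Soloist Tracking, Full Mixing, Vocals Take.
Woodwind Session starts after Rhythm Tracking ends, so Rhythm Tracking has no further overlaps.
Soloist Tracking starts after Woodwind Session ends, so Woodwind Session has no further overlaps.
Full Mixing starts before Soloist Tracking ends → Soloist Tracking and Full Mixing overlap.
Vocals Take starts before Soloist Tracking ends → Soloist Tracking and Vocals Take overlap.
Vocals Take starts before Full Mixing ends → Full Mixing and Vocals Take overlap.

Full Mixing & Soloist Tracking, Full Mixing & Vocals Take, Soloist Tracking & Vocals Take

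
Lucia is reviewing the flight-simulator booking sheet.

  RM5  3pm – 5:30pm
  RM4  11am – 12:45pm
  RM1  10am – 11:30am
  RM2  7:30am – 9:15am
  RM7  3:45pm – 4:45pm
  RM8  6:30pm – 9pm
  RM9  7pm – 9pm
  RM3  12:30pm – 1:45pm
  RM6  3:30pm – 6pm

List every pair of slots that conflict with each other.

Sorted by start: RM2, RM1, RM4, RM3, RM5, RM6, RM7, RM8, RM9.
RM1 starts after RM2 ends — done with RM2.
RM4 starts before RM1 ends → RM1 and RM4 overlap.
RM3 starts after RM1 ends — done with RM1.
RM3 starts before RM4 ends → RM4 and RM3 overlap.
RM5 starts after RM4 ends — done with RM4.
RM5 starts after RM3 ends — done with RM3.
RM6 starts before RM5 ends → RM5 and RM6 overlap.
RM7 starts before RM5 ends → RM5 and RM7 overlap.
RM8 starts after RM5 ends — done with RM5.
RM7 starts before RM6 ends → RM6 and RM7 overlap.
RM8 starts after RM6 ends — done with RM6.
RM8 starts after RM7 ends — done with RM7.
RM9 starts before RM8 ends → RM8 and RM9 overlap.

RM1 & RM4, RM3 & RM4, RM5 & RM6, RM5 & RM7, RM6 & RM7, RM8 & RM9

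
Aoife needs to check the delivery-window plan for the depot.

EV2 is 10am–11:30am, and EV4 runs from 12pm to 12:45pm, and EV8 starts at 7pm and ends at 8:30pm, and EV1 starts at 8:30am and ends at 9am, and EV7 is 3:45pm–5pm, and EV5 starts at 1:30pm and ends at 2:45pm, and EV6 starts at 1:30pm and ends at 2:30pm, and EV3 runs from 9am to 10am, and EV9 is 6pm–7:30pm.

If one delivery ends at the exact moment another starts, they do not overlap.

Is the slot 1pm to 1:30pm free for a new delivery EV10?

EV1: ends 9am at or before EV10 starts 1pm → clear.
EV3: ends 10am at or before EV10 starts 1pm → clear.
EV2: ends 11:30am at or before EV10 starts 1pm → clear.
EV4: ends 12:45pm at or before EV10 starts 1pm → clear.
EV5: starts 1:30pm at or after EV10 ends 1:30pm → clear.
EV6: starts 1:30pm at or after EV10 ends 1:30pm → clear.
EV7: starts 3:45pm at or after EV10 ends 1:30pm → clear.
EV9: starts 6pm at or after EV10 ends 1:30pm → clear.
EV8: starts 7pm at or after EV10 ends 1:30pm → clear.

Yes — the slot is free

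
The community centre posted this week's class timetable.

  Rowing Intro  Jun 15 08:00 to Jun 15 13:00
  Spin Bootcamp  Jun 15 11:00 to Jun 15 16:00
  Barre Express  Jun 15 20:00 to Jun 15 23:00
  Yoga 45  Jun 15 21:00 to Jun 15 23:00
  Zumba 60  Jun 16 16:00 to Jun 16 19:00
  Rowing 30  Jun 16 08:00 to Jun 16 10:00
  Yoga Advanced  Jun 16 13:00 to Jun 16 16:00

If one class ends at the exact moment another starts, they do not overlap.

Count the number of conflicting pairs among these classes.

Sorted by start: Rowing Intro, Spin Bootcamp, Barre Express, Yoga 45, Rowing 30, Yoga Advanced, Zumba 60.
Spin Bootcamp starts before Rowing Intro ends → Rowing Intro and Spin Bootcamp overlap.
Barre Express starts after Rowing Intro ends; Rowing Intro is clear from here.
Barre Express starts after Spin Bootcamp ends; Spin Bootcamp is clear from here.
Yoga 45 starts before Barre Express ends → Barre Express and Yoga 45 overlap.
Rowing 30 starts after Barre Express ends; Barre Express is clear from here.
Rowing 30 starts after Yoga 45 ends; Yoga 45 is clear from here.
Yoga Advanced starts after Rowing 30 ends; Rowing 30 is clear from here.
Zumba 60 starts exactly when Yoga Advanced ends (back-to-back, no overlap).
Overlapping pairs: Barre Express & Yoga 45, Rowing Intro & Spin Bootcamp — 2 in total.

2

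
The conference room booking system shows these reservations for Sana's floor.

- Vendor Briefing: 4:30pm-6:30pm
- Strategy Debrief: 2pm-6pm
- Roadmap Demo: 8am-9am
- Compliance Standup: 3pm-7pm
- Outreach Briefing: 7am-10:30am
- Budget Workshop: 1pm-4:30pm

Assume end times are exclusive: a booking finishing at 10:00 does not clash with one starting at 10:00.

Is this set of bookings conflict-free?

Sorted by start: Outreach Briefing, Roadmap Demo, Budget Workshop, Strategy Debrief, Compliance Standup, Vendor Briefing.
Roadmap Demo starts before Outreach Briefing ends → Outreach Briefing and Roadmap Demo overlap.
That's a conflict, so the schedule is not conflict-free.

No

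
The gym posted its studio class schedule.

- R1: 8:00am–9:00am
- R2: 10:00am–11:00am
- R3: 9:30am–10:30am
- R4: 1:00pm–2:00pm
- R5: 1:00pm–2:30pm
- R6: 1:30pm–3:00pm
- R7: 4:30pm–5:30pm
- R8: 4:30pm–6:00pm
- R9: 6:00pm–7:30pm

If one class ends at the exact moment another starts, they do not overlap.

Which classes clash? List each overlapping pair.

R2 & R3, R4 & R5, R4 & R6, R5 & R6, R7 & R8

Check each pair: they overlap iff neither finishes before the other starts.
Sorted by start: R1, R3, R2, R4, R5, R6, R7, R8, R9.
R3 starts after R1 ends, so R1 has no further overlaps.
R2 starts before R3 ends → R3 and R2 overlap.
R4 starts after R3 ends, so R3 has no further overlaps.
R4 starts after R2 ends, so R2 has no further overlaps.
R5 starts before R4 ends → R4 and R5 overlap.
R6 starts before R4 ends → R4 and R6 overlap.
R7 starts after R4 ends, so R4 has no further overlaps.
R6 starts before R5 ends → R5 and R6 overlap.
R7 starts after R5 ends, so R5 has no further overlaps.
R7 starts after R6 ends, so R6 has no further overlaps.
R8 starts before R7 ends → R7 and R8 overlap.
R9 starts after R7 ends.
R9 starts exactly when R8 ends (back-to-back, no overlap).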